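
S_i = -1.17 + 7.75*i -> [-1.17, 6.58, 14.33, 22.08, 29.83]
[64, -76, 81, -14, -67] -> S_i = Random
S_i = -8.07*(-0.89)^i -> [-8.07, 7.18, -6.39, 5.69, -5.06]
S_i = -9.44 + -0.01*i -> [-9.44, -9.45, -9.46, -9.47, -9.48]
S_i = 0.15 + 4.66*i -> [0.15, 4.81, 9.47, 14.13, 18.79]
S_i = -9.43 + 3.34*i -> [-9.43, -6.09, -2.75, 0.59, 3.93]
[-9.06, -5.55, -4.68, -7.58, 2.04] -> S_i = Random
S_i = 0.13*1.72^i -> [0.13, 0.22, 0.38, 0.66, 1.14]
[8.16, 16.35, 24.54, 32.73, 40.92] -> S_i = 8.16 + 8.19*i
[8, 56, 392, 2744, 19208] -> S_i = 8*7^i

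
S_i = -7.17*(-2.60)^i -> [-7.17, 18.64, -48.47, 126.02, -327.65]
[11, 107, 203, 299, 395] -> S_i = 11 + 96*i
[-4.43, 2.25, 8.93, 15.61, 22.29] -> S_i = -4.43 + 6.68*i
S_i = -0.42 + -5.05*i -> [-0.42, -5.47, -10.52, -15.57, -20.62]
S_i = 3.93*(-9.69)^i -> [3.93, -38.08, 369.01, -3575.72, 34648.76]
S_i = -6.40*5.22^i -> [-6.4, -33.41, -174.39, -910.31, -4751.84]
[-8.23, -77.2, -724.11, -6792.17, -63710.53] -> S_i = -8.23*9.38^i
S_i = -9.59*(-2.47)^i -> [-9.59, 23.69, -58.51, 144.51, -356.95]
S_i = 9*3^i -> [9, 27, 81, 243, 729]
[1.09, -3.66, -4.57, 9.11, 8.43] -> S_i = Random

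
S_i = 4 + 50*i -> [4, 54, 104, 154, 204]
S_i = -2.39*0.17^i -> [-2.39, -0.41, -0.07, -0.01, -0.0]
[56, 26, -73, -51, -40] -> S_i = Random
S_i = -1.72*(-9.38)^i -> [-1.72, 16.13, -151.33, 1419.51, -13314.96]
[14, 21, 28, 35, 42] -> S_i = 14 + 7*i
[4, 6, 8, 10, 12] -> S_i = 4 + 2*i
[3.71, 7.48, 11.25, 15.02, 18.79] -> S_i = 3.71 + 3.77*i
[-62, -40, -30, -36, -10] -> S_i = Random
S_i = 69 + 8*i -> [69, 77, 85, 93, 101]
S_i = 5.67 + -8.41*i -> [5.67, -2.74, -11.15, -19.56, -27.97]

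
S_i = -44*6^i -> [-44, -264, -1584, -9504, -57024]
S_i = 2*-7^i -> [2, -14, 98, -686, 4802]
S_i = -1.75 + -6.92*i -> [-1.75, -8.67, -15.59, -22.51, -29.43]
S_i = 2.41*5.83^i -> [2.41, 14.05, 81.91, 477.55, 2784.14]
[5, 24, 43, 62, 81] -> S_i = 5 + 19*i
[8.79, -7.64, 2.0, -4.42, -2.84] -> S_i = Random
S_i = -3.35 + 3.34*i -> [-3.35, -0.01, 3.33, 6.67, 10.01]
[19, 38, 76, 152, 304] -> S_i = 19*2^i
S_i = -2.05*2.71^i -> [-2.05, -5.56, -15.06, -40.8, -110.57]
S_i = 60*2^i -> [60, 120, 240, 480, 960]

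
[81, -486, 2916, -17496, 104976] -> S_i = 81*-6^i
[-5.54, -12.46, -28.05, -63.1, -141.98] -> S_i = -5.54*2.25^i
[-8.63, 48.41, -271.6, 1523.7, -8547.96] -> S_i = -8.63*(-5.61)^i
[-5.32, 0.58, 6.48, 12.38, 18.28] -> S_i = -5.32 + 5.90*i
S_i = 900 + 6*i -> [900, 906, 912, 918, 924]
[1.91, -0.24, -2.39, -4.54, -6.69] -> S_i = 1.91 + -2.15*i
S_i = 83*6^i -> [83, 498, 2988, 17928, 107568]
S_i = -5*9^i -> [-5, -45, -405, -3645, -32805]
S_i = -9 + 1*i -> [-9, -8, -7, -6, -5]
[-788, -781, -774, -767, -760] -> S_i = -788 + 7*i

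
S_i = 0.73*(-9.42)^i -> [0.73, -6.88, 64.78, -610.2, 5748.13]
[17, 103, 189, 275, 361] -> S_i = 17 + 86*i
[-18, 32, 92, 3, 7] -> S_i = Random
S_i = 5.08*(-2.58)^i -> [5.08, -13.11, 33.81, -87.24, 225.08]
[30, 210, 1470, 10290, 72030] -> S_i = 30*7^i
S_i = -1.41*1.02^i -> [-1.41, -1.44, -1.47, -1.5, -1.53]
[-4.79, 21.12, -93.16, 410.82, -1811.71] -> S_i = -4.79*(-4.41)^i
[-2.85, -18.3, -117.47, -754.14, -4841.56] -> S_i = -2.85*6.42^i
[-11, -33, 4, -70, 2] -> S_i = Random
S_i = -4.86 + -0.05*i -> [-4.86, -4.91, -4.96, -5.01, -5.06]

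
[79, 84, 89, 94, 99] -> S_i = 79 + 5*i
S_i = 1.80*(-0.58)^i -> [1.8, -1.04, 0.61, -0.35, 0.2]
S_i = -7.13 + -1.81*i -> [-7.13, -8.94, -10.75, -12.56, -14.37]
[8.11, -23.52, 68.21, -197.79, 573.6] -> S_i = 8.11*(-2.90)^i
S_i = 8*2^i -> [8, 16, 32, 64, 128]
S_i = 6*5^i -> [6, 30, 150, 750, 3750]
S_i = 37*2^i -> [37, 74, 148, 296, 592]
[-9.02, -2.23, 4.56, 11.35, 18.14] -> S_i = -9.02 + 6.79*i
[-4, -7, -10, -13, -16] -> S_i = -4 + -3*i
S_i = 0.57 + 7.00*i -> [0.57, 7.57, 14.57, 21.57, 28.57]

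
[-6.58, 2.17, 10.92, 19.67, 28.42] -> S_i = -6.58 + 8.75*i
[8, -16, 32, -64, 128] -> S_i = 8*-2^i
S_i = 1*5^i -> [1, 5, 25, 125, 625]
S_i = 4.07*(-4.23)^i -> [4.07, -17.22, 72.82, -308.05, 1303.03]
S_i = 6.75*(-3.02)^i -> [6.75, -20.39, 61.56, -185.92, 561.48]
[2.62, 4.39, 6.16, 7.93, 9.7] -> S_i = 2.62 + 1.77*i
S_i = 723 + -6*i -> [723, 717, 711, 705, 699]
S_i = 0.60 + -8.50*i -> [0.6, -7.9, -16.4, -24.9, -33.4]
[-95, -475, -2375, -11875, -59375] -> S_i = -95*5^i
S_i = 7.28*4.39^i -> [7.28, 31.96, 140.3, 615.92, 2703.89]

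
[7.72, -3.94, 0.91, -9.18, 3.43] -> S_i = Random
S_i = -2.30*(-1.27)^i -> [-2.3, 2.92, -3.71, 4.71, -5.98]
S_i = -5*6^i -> [-5, -30, -180, -1080, -6480]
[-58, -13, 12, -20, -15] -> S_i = Random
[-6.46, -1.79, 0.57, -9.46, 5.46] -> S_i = Random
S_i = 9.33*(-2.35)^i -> [9.33, -21.93, 51.52, -121.08, 284.55]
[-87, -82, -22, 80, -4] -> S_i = Random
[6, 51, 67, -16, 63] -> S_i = Random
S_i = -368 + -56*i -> [-368, -424, -480, -536, -592]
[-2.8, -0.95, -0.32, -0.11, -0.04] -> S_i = -2.80*0.34^i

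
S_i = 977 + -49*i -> [977, 928, 879, 830, 781]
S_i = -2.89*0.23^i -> [-2.89, -0.66, -0.15, -0.04, -0.01]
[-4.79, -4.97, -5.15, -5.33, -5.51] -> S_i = -4.79 + -0.18*i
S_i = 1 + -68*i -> [1, -67, -135, -203, -271]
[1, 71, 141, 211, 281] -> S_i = 1 + 70*i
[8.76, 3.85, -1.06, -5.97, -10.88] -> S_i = 8.76 + -4.91*i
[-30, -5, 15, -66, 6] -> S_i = Random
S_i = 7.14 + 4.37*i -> [7.14, 11.51, 15.88, 20.25, 24.62]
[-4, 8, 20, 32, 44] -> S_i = -4 + 12*i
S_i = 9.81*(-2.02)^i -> [9.81, -19.82, 40.03, -80.86, 163.33]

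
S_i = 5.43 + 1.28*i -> [5.43, 6.71, 7.99, 9.27, 10.55]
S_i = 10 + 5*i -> [10, 15, 20, 25, 30]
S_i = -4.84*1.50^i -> [-4.84, -7.26, -10.89, -16.34, -24.5]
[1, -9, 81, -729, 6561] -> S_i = 1*-9^i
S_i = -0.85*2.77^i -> [-0.85, -2.35, -6.52, -18.07, -50.04]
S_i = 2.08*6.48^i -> [2.08, 13.48, 87.34, 565.96, 3667.44]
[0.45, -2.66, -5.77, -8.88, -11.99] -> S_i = 0.45 + -3.11*i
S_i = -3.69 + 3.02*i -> [-3.69, -0.67, 2.35, 5.37, 8.39]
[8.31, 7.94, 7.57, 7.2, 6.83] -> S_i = 8.31 + -0.37*i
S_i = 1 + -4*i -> [1, -3, -7, -11, -15]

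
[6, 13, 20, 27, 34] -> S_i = 6 + 7*i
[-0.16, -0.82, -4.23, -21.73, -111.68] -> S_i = -0.16*5.14^i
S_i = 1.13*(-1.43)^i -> [1.13, -1.62, 2.31, -3.3, 4.73]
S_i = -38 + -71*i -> [-38, -109, -180, -251, -322]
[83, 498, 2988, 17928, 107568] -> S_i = 83*6^i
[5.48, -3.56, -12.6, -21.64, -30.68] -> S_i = 5.48 + -9.04*i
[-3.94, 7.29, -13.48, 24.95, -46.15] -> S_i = -3.94*(-1.85)^i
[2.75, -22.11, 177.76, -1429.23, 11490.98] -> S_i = 2.75*(-8.04)^i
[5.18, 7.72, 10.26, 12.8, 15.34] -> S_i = 5.18 + 2.54*i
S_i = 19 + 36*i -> [19, 55, 91, 127, 163]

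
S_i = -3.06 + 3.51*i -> [-3.06, 0.45, 3.96, 7.47, 10.98]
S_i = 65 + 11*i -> [65, 76, 87, 98, 109]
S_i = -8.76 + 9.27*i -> [-8.76, 0.51, 9.78, 19.05, 28.32]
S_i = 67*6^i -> [67, 402, 2412, 14472, 86832]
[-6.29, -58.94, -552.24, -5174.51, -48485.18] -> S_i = -6.29*9.37^i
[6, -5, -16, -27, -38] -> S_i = 6 + -11*i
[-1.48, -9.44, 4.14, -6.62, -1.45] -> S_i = Random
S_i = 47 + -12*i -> [47, 35, 23, 11, -1]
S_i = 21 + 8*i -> [21, 29, 37, 45, 53]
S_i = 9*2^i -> [9, 18, 36, 72, 144]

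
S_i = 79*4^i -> [79, 316, 1264, 5056, 20224]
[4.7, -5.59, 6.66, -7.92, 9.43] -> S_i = 4.70*(-1.19)^i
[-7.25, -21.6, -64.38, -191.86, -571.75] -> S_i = -7.25*2.98^i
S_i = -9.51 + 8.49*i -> [-9.51, -1.02, 7.47, 15.96, 24.45]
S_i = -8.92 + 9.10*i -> [-8.92, 0.18, 9.28, 18.38, 27.48]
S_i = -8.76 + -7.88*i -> [-8.76, -16.64, -24.52, -32.4, -40.28]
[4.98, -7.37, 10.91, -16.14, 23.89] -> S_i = 4.98*(-1.48)^i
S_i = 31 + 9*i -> [31, 40, 49, 58, 67]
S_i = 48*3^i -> [48, 144, 432, 1296, 3888]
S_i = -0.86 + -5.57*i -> [-0.86, -6.43, -12.0, -17.57, -23.14]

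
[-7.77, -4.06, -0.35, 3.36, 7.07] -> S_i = -7.77 + 3.71*i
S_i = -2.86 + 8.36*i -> [-2.86, 5.5, 13.86, 22.22, 30.58]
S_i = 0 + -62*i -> [0, -62, -124, -186, -248]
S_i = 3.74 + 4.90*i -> [3.74, 8.64, 13.54, 18.44, 23.34]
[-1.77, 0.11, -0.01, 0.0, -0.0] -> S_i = -1.77*(-0.06)^i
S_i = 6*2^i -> [6, 12, 24, 48, 96]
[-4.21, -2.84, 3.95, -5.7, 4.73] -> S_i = Random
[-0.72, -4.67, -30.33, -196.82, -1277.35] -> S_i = -0.72*6.49^i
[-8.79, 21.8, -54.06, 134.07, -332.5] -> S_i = -8.79*(-2.48)^i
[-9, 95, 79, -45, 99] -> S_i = Random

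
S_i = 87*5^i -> [87, 435, 2175, 10875, 54375]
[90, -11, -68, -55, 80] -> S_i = Random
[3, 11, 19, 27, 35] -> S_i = 3 + 8*i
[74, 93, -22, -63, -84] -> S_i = Random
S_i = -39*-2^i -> [-39, 78, -156, 312, -624]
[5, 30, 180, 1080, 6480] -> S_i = 5*6^i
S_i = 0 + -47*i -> [0, -47, -94, -141, -188]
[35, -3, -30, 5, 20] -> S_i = Random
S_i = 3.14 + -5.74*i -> [3.14, -2.6, -8.34, -14.08, -19.82]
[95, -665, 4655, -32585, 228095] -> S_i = 95*-7^i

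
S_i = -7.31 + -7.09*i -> [-7.31, -14.4, -21.49, -28.58, -35.67]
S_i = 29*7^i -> [29, 203, 1421, 9947, 69629]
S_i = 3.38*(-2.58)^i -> [3.38, -8.72, 22.5, -58.05, 149.76]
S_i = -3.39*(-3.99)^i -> [-3.39, 13.53, -53.97, 215.34, -859.19]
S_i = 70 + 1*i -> [70, 71, 72, 73, 74]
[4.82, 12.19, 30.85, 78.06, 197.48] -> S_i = 4.82*2.53^i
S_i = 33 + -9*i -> [33, 24, 15, 6, -3]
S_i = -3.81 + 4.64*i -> [-3.81, 0.83, 5.47, 10.11, 14.75]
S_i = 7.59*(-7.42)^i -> [7.59, -56.32, 417.88, -3100.66, 23006.86]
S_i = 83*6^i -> [83, 498, 2988, 17928, 107568]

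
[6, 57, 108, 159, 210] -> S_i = 6 + 51*i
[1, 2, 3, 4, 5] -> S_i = 1 + 1*i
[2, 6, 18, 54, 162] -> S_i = 2*3^i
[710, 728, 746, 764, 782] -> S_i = 710 + 18*i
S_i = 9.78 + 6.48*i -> [9.78, 16.26, 22.74, 29.22, 35.7]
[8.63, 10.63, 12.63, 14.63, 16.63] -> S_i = 8.63 + 2.00*i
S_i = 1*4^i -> [1, 4, 16, 64, 256]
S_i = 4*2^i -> [4, 8, 16, 32, 64]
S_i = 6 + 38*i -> [6, 44, 82, 120, 158]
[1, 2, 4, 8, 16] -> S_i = 1*2^i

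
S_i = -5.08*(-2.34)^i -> [-5.08, 11.89, -27.82, 65.09, -152.31]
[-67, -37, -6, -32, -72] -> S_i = Random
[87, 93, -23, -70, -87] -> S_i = Random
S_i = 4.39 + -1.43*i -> [4.39, 2.96, 1.53, 0.1, -1.33]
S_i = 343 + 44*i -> [343, 387, 431, 475, 519]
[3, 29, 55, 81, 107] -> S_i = 3 + 26*i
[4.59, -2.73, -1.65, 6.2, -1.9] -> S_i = Random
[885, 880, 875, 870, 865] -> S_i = 885 + -5*i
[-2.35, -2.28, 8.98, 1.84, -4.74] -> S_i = Random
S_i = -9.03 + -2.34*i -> [-9.03, -11.37, -13.71, -16.05, -18.39]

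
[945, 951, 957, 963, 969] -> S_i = 945 + 6*i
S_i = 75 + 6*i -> [75, 81, 87, 93, 99]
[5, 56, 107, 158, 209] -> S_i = 5 + 51*i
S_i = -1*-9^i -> [-1, 9, -81, 729, -6561]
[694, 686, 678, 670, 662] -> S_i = 694 + -8*i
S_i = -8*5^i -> [-8, -40, -200, -1000, -5000]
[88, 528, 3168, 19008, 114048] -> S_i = 88*6^i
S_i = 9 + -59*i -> [9, -50, -109, -168, -227]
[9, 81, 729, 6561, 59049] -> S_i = 9*9^i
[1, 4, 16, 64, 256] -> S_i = 1*4^i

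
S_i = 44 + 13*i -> [44, 57, 70, 83, 96]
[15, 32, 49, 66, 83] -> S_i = 15 + 17*i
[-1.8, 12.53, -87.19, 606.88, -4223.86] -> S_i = -1.80*(-6.96)^i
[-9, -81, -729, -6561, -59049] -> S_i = -9*9^i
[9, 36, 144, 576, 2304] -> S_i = 9*4^i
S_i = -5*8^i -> [-5, -40, -320, -2560, -20480]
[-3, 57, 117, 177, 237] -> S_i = -3 + 60*i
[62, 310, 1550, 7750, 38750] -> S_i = 62*5^i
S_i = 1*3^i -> [1, 3, 9, 27, 81]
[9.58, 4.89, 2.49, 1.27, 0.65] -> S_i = 9.58*0.51^i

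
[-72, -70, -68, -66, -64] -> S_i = -72 + 2*i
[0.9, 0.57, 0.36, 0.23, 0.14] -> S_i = 0.90*0.63^i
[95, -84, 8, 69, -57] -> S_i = Random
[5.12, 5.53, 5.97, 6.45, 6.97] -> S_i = 5.12*1.08^i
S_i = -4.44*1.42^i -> [-4.44, -6.3, -8.95, -12.71, -18.05]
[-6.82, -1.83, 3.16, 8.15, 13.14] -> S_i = -6.82 + 4.99*i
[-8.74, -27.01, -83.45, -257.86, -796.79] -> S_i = -8.74*3.09^i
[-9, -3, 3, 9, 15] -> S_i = -9 + 6*i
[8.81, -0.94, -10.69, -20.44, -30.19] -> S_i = 8.81 + -9.75*i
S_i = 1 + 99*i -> [1, 100, 199, 298, 397]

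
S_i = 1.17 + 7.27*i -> [1.17, 8.44, 15.71, 22.98, 30.25]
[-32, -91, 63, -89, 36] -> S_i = Random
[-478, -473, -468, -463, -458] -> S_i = -478 + 5*i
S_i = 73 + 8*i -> [73, 81, 89, 97, 105]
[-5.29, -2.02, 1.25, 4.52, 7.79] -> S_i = -5.29 + 3.27*i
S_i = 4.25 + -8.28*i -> [4.25, -4.03, -12.31, -20.59, -28.87]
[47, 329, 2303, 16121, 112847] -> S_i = 47*7^i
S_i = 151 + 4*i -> [151, 155, 159, 163, 167]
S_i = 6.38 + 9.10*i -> [6.38, 15.48, 24.58, 33.68, 42.78]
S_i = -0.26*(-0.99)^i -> [-0.26, 0.26, -0.25, 0.25, -0.25]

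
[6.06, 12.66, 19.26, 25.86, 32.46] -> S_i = 6.06 + 6.60*i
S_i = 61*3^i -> [61, 183, 549, 1647, 4941]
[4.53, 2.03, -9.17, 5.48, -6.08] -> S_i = Random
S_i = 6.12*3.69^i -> [6.12, 22.58, 83.33, 307.49, 1134.64]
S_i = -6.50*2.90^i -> [-6.5, -18.85, -54.66, -158.53, -459.73]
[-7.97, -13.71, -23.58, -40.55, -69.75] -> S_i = -7.97*1.72^i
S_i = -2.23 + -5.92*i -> [-2.23, -8.15, -14.07, -19.99, -25.91]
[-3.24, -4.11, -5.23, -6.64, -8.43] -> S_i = -3.24*1.27^i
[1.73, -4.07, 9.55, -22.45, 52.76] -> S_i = 1.73*(-2.35)^i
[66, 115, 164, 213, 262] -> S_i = 66 + 49*i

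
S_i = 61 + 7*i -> [61, 68, 75, 82, 89]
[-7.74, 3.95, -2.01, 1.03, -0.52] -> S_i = -7.74*(-0.51)^i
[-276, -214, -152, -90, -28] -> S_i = -276 + 62*i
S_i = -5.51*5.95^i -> [-5.51, -32.78, -195.07, -1160.65, -6905.89]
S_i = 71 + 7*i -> [71, 78, 85, 92, 99]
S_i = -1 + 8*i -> [-1, 7, 15, 23, 31]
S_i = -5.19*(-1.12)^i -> [-5.19, 5.81, -6.51, 7.29, -8.17]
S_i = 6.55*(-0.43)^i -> [6.55, -2.82, 1.21, -0.52, 0.22]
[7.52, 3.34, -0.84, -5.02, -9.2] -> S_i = 7.52 + -4.18*i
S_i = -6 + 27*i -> [-6, 21, 48, 75, 102]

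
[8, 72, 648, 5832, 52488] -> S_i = 8*9^i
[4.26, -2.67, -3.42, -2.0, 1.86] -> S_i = Random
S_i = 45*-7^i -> [45, -315, 2205, -15435, 108045]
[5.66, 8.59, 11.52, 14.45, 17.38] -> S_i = 5.66 + 2.93*i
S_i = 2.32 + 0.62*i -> [2.32, 2.94, 3.56, 4.18, 4.8]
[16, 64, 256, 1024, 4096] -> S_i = 16*4^i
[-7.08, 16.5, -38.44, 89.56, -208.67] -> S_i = -7.08*(-2.33)^i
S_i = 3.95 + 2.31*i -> [3.95, 6.26, 8.57, 10.88, 13.19]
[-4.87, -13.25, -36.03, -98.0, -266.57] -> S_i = -4.87*2.72^i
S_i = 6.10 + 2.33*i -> [6.1, 8.43, 10.76, 13.09, 15.42]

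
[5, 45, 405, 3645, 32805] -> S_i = 5*9^i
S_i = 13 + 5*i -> [13, 18, 23, 28, 33]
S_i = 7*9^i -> [7, 63, 567, 5103, 45927]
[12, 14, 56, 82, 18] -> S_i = Random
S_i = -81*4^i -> [-81, -324, -1296, -5184, -20736]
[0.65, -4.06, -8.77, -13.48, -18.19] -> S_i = 0.65 + -4.71*i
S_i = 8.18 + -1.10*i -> [8.18, 7.08, 5.98, 4.88, 3.78]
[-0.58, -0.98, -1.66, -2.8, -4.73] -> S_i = -0.58*1.69^i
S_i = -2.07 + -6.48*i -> [-2.07, -8.55, -15.03, -21.51, -27.99]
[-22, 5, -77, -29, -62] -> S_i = Random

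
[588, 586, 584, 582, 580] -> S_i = 588 + -2*i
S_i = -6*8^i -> [-6, -48, -384, -3072, -24576]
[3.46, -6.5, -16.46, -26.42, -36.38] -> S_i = 3.46 + -9.96*i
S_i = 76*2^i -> [76, 152, 304, 608, 1216]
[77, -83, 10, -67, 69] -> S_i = Random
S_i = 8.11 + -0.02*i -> [8.11, 8.09, 8.07, 8.05, 8.03]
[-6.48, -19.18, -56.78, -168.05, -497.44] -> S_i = -6.48*2.96^i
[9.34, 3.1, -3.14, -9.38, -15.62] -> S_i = 9.34 + -6.24*i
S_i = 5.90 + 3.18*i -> [5.9, 9.08, 12.26, 15.44, 18.62]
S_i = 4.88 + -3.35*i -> [4.88, 1.53, -1.82, -5.17, -8.52]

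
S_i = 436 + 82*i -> [436, 518, 600, 682, 764]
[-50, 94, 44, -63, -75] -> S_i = Random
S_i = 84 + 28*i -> [84, 112, 140, 168, 196]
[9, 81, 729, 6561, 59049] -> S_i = 9*9^i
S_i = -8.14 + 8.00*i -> [-8.14, -0.14, 7.86, 15.86, 23.86]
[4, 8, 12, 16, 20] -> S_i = 4 + 4*i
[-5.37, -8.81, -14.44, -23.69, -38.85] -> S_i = -5.37*1.64^i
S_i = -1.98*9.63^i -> [-1.98, -19.07, -183.62, -1768.25, -17028.26]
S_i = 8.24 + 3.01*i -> [8.24, 11.25, 14.26, 17.27, 20.28]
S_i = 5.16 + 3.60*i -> [5.16, 8.76, 12.36, 15.96, 19.56]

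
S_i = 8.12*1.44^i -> [8.12, 11.69, 16.84, 24.25, 34.91]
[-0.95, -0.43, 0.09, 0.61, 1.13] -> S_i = -0.95 + 0.52*i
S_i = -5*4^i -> [-5, -20, -80, -320, -1280]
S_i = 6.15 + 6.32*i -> [6.15, 12.47, 18.79, 25.11, 31.43]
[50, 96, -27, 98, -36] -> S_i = Random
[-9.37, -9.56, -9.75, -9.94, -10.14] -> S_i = -9.37*1.02^i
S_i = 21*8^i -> [21, 168, 1344, 10752, 86016]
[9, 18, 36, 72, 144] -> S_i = 9*2^i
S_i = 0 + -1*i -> [0, -1, -2, -3, -4]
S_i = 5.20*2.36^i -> [5.2, 12.27, 28.96, 68.35, 161.31]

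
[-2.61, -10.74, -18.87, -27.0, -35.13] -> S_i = -2.61 + -8.13*i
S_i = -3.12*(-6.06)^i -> [-3.12, 18.91, -114.58, 694.34, -4207.7]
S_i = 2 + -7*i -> [2, -5, -12, -19, -26]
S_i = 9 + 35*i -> [9, 44, 79, 114, 149]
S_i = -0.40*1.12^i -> [-0.4, -0.45, -0.5, -0.56, -0.63]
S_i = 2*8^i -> [2, 16, 128, 1024, 8192]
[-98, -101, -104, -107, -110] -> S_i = -98 + -3*i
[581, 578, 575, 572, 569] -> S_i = 581 + -3*i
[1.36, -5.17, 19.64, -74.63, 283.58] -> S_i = 1.36*(-3.80)^i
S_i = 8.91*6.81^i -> [8.91, 60.68, 413.21, 2813.97, 19163.12]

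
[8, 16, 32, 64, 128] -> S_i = 8*2^i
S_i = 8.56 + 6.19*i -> [8.56, 14.75, 20.94, 27.13, 33.32]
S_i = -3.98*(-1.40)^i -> [-3.98, 5.57, -7.8, 10.92, -15.29]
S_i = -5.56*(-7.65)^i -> [-5.56, 42.53, -325.39, 2489.2, -19042.35]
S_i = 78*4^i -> [78, 312, 1248, 4992, 19968]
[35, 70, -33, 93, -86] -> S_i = Random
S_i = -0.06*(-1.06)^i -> [-0.06, 0.06, -0.07, 0.07, -0.08]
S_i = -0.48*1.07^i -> [-0.48, -0.51, -0.55, -0.59, -0.63]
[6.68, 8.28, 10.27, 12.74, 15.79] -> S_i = 6.68*1.24^i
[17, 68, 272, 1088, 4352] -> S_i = 17*4^i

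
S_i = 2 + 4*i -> [2, 6, 10, 14, 18]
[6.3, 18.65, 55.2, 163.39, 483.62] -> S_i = 6.30*2.96^i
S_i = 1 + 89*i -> [1, 90, 179, 268, 357]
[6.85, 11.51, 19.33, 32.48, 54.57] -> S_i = 6.85*1.68^i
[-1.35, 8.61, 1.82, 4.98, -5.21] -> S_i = Random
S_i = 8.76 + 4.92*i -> [8.76, 13.68, 18.6, 23.52, 28.44]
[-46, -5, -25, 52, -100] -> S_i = Random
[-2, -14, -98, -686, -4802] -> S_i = -2*7^i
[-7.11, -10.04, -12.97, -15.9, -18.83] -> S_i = -7.11 + -2.93*i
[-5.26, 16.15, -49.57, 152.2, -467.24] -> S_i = -5.26*(-3.07)^i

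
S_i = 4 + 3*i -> [4, 7, 10, 13, 16]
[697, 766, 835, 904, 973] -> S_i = 697 + 69*i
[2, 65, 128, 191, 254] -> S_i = 2 + 63*i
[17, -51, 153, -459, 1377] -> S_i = 17*-3^i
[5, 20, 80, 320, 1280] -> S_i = 5*4^i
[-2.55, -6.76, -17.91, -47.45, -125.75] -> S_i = -2.55*2.65^i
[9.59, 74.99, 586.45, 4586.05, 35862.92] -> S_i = 9.59*7.82^i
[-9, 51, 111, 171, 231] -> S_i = -9 + 60*i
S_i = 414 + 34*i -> [414, 448, 482, 516, 550]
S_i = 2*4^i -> [2, 8, 32, 128, 512]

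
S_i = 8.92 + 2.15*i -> [8.92, 11.07, 13.22, 15.37, 17.52]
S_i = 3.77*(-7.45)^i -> [3.77, -28.09, 209.24, -1558.87, 11613.59]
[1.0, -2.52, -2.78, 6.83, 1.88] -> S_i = Random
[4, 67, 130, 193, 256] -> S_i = 4 + 63*i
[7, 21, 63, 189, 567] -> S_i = 7*3^i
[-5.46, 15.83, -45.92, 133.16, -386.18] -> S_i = -5.46*(-2.90)^i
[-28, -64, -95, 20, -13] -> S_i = Random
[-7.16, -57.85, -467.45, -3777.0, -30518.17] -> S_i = -7.16*8.08^i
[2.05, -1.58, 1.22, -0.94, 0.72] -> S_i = 2.05*(-0.77)^i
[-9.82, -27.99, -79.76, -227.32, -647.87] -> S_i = -9.82*2.85^i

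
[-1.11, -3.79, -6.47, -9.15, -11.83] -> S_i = -1.11 + -2.68*i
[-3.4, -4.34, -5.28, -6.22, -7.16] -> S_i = -3.40 + -0.94*i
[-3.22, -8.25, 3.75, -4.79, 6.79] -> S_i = Random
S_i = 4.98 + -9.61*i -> [4.98, -4.63, -14.24, -23.85, -33.46]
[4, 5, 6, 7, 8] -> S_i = 4 + 1*i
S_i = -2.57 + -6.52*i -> [-2.57, -9.09, -15.61, -22.13, -28.65]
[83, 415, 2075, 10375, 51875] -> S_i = 83*5^i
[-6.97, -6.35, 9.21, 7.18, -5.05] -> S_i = Random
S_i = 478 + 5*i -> [478, 483, 488, 493, 498]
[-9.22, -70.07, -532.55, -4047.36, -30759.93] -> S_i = -9.22*7.60^i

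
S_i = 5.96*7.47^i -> [5.96, 44.52, 332.57, 2484.32, 18557.89]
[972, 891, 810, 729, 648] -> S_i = 972 + -81*i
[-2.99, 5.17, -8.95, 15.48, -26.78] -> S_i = -2.99*(-1.73)^i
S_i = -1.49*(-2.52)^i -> [-1.49, 3.75, -9.46, 23.84, -60.09]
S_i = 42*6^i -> [42, 252, 1512, 9072, 54432]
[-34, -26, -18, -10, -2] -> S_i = -34 + 8*i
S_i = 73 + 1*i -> [73, 74, 75, 76, 77]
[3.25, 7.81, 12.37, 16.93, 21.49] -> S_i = 3.25 + 4.56*i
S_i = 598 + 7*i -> [598, 605, 612, 619, 626]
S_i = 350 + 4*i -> [350, 354, 358, 362, 366]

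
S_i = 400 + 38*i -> [400, 438, 476, 514, 552]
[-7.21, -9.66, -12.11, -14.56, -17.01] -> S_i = -7.21 + -2.45*i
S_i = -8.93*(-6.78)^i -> [-8.93, 60.55, -410.5, 2783.18, -18869.93]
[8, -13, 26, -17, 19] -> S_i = Random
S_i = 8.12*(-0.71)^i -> [8.12, -5.77, 4.09, -2.91, 2.06]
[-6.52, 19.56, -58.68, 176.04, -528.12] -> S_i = -6.52*(-3.00)^i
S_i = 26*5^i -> [26, 130, 650, 3250, 16250]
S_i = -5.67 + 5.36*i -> [-5.67, -0.31, 5.05, 10.41, 15.77]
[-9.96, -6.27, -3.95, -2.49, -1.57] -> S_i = -9.96*0.63^i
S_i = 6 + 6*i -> [6, 12, 18, 24, 30]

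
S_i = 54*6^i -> [54, 324, 1944, 11664, 69984]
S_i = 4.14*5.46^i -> [4.14, 22.6, 123.42, 673.87, 3679.35]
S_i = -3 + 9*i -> [-3, 6, 15, 24, 33]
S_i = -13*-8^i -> [-13, 104, -832, 6656, -53248]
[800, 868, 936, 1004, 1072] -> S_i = 800 + 68*i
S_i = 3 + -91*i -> [3, -88, -179, -270, -361]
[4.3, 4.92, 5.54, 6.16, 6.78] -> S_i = 4.30 + 0.62*i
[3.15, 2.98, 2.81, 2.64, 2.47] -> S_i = 3.15 + -0.17*i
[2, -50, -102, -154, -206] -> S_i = 2 + -52*i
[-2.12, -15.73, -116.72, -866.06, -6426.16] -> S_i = -2.12*7.42^i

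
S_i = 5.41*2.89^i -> [5.41, 15.63, 45.18, 130.58, 377.39]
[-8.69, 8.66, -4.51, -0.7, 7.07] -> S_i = Random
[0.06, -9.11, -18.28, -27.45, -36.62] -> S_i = 0.06 + -9.17*i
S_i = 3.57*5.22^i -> [3.57, 18.64, 97.28, 507.78, 2650.64]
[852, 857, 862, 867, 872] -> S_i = 852 + 5*i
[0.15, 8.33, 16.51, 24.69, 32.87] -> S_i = 0.15 + 8.18*i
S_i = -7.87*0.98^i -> [-7.87, -7.71, -7.56, -7.41, -7.26]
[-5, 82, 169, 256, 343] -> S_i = -5 + 87*i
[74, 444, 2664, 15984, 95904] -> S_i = 74*6^i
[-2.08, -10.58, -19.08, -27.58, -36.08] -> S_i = -2.08 + -8.50*i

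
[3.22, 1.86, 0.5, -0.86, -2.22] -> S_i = 3.22 + -1.36*i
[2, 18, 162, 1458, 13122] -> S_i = 2*9^i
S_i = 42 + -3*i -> [42, 39, 36, 33, 30]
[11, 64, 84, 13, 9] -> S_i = Random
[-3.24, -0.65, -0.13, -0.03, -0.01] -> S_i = -3.24*0.20^i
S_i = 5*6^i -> [5, 30, 180, 1080, 6480]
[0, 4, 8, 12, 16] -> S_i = 0 + 4*i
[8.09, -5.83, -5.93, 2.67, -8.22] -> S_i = Random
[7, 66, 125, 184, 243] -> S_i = 7 + 59*i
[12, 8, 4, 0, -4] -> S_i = 12 + -4*i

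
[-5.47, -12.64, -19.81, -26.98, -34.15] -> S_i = -5.47 + -7.17*i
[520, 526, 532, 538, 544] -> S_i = 520 + 6*i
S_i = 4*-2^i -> [4, -8, 16, -32, 64]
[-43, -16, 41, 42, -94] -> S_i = Random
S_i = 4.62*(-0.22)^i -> [4.62, -1.02, 0.22, -0.05, 0.01]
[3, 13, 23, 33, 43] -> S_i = 3 + 10*i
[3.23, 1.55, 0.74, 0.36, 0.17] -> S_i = 3.23*0.48^i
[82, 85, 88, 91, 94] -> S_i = 82 + 3*i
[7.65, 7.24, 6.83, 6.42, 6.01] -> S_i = 7.65 + -0.41*i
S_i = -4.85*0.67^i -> [-4.85, -3.25, -2.18, -1.46, -0.98]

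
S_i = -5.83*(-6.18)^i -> [-5.83, 36.03, -222.66, 1376.05, -8503.98]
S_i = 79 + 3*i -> [79, 82, 85, 88, 91]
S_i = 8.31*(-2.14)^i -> [8.31, -17.78, 38.06, -81.44, 174.28]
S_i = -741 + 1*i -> [-741, -740, -739, -738, -737]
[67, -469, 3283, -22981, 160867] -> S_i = 67*-7^i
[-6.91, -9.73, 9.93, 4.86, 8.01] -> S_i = Random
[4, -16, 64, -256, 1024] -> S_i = 4*-4^i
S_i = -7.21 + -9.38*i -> [-7.21, -16.59, -25.97, -35.35, -44.73]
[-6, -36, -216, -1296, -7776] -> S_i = -6*6^i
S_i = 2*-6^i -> [2, -12, 72, -432, 2592]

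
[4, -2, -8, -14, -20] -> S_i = 4 + -6*i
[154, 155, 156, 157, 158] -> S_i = 154 + 1*i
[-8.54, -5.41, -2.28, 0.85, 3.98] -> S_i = -8.54 + 3.13*i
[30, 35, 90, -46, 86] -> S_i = Random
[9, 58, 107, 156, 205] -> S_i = 9 + 49*i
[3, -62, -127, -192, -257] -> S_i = 3 + -65*i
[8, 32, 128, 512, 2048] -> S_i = 8*4^i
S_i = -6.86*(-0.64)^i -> [-6.86, 4.39, -2.81, 1.8, -1.15]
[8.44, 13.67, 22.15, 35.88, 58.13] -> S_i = 8.44*1.62^i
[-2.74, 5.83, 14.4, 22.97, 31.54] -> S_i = -2.74 + 8.57*i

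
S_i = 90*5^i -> [90, 450, 2250, 11250, 56250]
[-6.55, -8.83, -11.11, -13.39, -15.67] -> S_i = -6.55 + -2.28*i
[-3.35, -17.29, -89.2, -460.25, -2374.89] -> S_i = -3.35*5.16^i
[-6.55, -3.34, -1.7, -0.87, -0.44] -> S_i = -6.55*0.51^i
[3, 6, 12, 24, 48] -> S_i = 3*2^i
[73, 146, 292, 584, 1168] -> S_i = 73*2^i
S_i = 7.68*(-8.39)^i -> [7.68, -64.44, 540.61, -4535.73, 38054.77]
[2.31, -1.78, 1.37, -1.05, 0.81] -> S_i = 2.31*(-0.77)^i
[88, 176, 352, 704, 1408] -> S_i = 88*2^i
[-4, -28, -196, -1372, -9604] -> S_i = -4*7^i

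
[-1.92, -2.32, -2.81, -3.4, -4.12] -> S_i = -1.92*1.21^i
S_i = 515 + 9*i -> [515, 524, 533, 542, 551]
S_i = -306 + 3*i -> [-306, -303, -300, -297, -294]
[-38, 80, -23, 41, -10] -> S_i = Random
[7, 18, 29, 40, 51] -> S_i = 7 + 11*i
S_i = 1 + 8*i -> [1, 9, 17, 25, 33]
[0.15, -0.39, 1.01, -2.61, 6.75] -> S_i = 0.15*(-2.59)^i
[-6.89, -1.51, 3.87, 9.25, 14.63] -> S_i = -6.89 + 5.38*i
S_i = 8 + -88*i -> [8, -80, -168, -256, -344]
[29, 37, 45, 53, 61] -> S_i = 29 + 8*i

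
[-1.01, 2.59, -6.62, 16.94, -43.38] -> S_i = -1.01*(-2.56)^i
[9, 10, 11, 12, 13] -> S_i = 9 + 1*i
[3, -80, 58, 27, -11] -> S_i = Random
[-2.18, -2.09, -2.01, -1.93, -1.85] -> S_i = -2.18*0.96^i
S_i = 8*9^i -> [8, 72, 648, 5832, 52488]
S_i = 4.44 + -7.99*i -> [4.44, -3.55, -11.54, -19.53, -27.52]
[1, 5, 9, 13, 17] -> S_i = 1 + 4*i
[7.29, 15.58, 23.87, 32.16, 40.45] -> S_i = 7.29 + 8.29*i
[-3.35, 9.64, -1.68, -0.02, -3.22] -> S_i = Random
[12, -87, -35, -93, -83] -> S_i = Random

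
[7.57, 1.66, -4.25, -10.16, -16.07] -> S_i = 7.57 + -5.91*i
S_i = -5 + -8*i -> [-5, -13, -21, -29, -37]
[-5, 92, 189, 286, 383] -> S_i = -5 + 97*i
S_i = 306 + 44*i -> [306, 350, 394, 438, 482]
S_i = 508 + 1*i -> [508, 509, 510, 511, 512]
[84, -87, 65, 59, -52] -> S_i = Random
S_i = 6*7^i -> [6, 42, 294, 2058, 14406]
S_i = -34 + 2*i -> [-34, -32, -30, -28, -26]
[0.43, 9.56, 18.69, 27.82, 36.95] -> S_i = 0.43 + 9.13*i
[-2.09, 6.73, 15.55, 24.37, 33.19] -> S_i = -2.09 + 8.82*i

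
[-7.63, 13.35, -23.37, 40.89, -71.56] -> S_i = -7.63*(-1.75)^i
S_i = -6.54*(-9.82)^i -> [-6.54, 64.22, -630.67, 6193.16, -60816.82]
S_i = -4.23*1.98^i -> [-4.23, -8.38, -16.58, -32.83, -65.01]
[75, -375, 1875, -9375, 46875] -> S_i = 75*-5^i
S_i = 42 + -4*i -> [42, 38, 34, 30, 26]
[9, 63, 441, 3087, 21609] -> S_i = 9*7^i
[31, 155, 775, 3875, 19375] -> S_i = 31*5^i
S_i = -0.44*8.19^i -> [-0.44, -3.6, -29.51, -241.72, -1979.65]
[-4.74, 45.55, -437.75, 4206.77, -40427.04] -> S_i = -4.74*(-9.61)^i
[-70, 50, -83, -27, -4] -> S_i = Random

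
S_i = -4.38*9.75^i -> [-4.38, -42.7, -416.37, -4059.64, -39581.53]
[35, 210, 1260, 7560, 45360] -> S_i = 35*6^i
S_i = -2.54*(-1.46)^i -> [-2.54, 3.71, -5.41, 7.9, -11.54]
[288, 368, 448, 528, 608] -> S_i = 288 + 80*i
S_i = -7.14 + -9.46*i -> [-7.14, -16.6, -26.06, -35.52, -44.98]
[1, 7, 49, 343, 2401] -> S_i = 1*7^i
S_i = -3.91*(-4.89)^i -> [-3.91, 19.12, -93.5, 457.2, -2235.69]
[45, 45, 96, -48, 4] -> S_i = Random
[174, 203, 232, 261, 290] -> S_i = 174 + 29*i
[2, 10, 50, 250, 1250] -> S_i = 2*5^i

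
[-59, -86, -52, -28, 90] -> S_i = Random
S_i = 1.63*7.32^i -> [1.63, 11.93, 87.34, 639.32, 4679.85]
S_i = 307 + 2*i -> [307, 309, 311, 313, 315]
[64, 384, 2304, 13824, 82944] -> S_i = 64*6^i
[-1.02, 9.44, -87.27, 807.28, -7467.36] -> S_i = -1.02*(-9.25)^i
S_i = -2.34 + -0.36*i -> [-2.34, -2.7, -3.06, -3.42, -3.78]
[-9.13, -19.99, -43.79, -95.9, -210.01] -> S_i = -9.13*2.19^i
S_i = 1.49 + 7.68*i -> [1.49, 9.17, 16.85, 24.53, 32.21]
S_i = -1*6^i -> [-1, -6, -36, -216, -1296]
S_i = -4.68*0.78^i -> [-4.68, -3.65, -2.85, -2.22, -1.73]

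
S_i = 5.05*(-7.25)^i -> [5.05, -36.61, 265.44, -1924.44, 13952.22]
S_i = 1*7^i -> [1, 7, 49, 343, 2401]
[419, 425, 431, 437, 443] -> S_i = 419 + 6*i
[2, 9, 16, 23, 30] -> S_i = 2 + 7*i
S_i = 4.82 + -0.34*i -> [4.82, 4.48, 4.14, 3.8, 3.46]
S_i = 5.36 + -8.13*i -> [5.36, -2.77, -10.9, -19.03, -27.16]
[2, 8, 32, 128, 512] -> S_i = 2*4^i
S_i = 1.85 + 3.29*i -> [1.85, 5.14, 8.43, 11.72, 15.01]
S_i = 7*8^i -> [7, 56, 448, 3584, 28672]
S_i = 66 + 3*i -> [66, 69, 72, 75, 78]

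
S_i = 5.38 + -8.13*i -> [5.38, -2.75, -10.88, -19.01, -27.14]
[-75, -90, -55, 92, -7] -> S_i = Random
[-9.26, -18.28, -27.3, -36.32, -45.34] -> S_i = -9.26 + -9.02*i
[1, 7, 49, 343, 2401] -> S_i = 1*7^i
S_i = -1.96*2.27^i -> [-1.96, -4.45, -10.1, -22.93, -52.04]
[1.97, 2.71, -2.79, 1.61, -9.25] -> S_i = Random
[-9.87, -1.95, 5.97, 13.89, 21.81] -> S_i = -9.87 + 7.92*i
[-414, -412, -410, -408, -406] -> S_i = -414 + 2*i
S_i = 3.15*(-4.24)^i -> [3.15, -13.36, 56.63, -240.11, 1018.06]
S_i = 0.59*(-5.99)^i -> [0.59, -3.53, 21.17, -126.8, 759.56]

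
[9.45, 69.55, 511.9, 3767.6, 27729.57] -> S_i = 9.45*7.36^i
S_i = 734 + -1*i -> [734, 733, 732, 731, 730]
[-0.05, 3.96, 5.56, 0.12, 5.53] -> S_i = Random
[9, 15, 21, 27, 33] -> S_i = 9 + 6*i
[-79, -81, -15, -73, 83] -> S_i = Random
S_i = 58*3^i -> [58, 174, 522, 1566, 4698]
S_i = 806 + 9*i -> [806, 815, 824, 833, 842]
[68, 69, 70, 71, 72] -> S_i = 68 + 1*i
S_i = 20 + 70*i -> [20, 90, 160, 230, 300]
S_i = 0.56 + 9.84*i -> [0.56, 10.4, 20.24, 30.08, 39.92]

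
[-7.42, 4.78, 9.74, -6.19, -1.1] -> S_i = Random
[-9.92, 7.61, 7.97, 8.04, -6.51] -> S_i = Random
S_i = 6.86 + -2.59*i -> [6.86, 4.27, 1.68, -0.91, -3.5]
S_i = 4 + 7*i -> [4, 11, 18, 25, 32]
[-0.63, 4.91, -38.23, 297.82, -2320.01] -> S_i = -0.63*(-7.79)^i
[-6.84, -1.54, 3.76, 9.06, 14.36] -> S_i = -6.84 + 5.30*i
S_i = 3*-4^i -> [3, -12, 48, -192, 768]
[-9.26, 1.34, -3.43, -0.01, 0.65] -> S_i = Random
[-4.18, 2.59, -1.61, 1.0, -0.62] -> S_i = -4.18*(-0.62)^i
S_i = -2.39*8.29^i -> [-2.39, -19.81, -164.25, -1361.64, -11287.97]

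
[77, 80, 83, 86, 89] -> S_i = 77 + 3*i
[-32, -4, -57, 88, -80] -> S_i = Random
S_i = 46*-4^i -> [46, -184, 736, -2944, 11776]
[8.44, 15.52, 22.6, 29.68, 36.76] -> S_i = 8.44 + 7.08*i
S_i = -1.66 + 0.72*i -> [-1.66, -0.94, -0.22, 0.5, 1.22]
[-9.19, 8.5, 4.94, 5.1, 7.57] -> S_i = Random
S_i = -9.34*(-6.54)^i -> [-9.34, 61.08, -399.49, 2612.64, -17086.69]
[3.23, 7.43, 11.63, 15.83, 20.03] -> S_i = 3.23 + 4.20*i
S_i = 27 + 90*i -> [27, 117, 207, 297, 387]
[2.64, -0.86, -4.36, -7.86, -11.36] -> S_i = 2.64 + -3.50*i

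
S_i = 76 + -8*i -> [76, 68, 60, 52, 44]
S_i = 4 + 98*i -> [4, 102, 200, 298, 396]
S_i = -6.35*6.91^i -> [-6.35, -43.88, -303.2, -2095.12, -14477.24]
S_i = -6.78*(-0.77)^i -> [-6.78, 5.22, -4.02, 3.1, -2.38]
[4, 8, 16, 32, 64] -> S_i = 4*2^i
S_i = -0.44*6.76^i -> [-0.44, -2.97, -20.11, -135.92, -918.84]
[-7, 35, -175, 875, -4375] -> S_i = -7*-5^i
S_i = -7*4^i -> [-7, -28, -112, -448, -1792]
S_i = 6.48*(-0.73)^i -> [6.48, -4.73, 3.45, -2.52, 1.84]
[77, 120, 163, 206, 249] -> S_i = 77 + 43*i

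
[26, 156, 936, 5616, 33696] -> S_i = 26*6^i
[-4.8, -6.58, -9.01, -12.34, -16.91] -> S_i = -4.80*1.37^i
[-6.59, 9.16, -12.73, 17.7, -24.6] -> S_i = -6.59*(-1.39)^i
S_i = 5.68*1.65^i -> [5.68, 9.37, 15.46, 25.52, 42.1]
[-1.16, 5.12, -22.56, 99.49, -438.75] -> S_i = -1.16*(-4.41)^i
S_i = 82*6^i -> [82, 492, 2952, 17712, 106272]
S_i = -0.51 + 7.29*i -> [-0.51, 6.78, 14.07, 21.36, 28.65]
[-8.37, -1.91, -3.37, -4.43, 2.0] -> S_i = Random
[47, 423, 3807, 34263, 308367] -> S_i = 47*9^i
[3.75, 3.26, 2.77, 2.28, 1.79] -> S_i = 3.75 + -0.49*i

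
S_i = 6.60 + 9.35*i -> [6.6, 15.95, 25.3, 34.65, 44.0]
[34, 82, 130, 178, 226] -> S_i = 34 + 48*i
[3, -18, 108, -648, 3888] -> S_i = 3*-6^i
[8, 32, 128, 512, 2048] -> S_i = 8*4^i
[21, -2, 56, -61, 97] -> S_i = Random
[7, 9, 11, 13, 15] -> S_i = 7 + 2*i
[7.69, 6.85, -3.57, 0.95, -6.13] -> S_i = Random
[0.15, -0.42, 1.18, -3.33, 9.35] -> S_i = 0.15*(-2.81)^i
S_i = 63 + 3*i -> [63, 66, 69, 72, 75]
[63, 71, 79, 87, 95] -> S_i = 63 + 8*i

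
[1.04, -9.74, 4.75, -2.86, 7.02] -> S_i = Random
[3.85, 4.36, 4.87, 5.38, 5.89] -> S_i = 3.85 + 0.51*i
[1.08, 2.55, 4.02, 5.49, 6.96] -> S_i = 1.08 + 1.47*i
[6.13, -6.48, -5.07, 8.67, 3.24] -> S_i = Random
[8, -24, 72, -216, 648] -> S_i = 8*-3^i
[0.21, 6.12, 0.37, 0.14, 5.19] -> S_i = Random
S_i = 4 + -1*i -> [4, 3, 2, 1, 0]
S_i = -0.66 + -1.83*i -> [-0.66, -2.49, -4.32, -6.15, -7.98]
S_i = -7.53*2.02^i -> [-7.53, -15.21, -30.73, -62.07, -125.37]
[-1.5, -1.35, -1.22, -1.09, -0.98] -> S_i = -1.50*0.90^i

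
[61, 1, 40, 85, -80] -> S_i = Random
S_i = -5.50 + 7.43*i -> [-5.5, 1.93, 9.36, 16.79, 24.22]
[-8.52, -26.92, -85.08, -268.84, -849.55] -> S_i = -8.52*3.16^i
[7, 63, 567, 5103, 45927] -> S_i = 7*9^i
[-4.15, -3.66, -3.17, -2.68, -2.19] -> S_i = -4.15 + 0.49*i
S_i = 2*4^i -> [2, 8, 32, 128, 512]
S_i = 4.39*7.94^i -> [4.39, 34.86, 276.76, 2197.49, 17448.04]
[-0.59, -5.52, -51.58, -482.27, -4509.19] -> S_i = -0.59*9.35^i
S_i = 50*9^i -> [50, 450, 4050, 36450, 328050]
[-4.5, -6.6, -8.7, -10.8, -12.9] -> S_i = -4.50 + -2.10*i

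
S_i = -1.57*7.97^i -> [-1.57, -12.51, -99.73, -794.83, -6334.8]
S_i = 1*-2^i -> [1, -2, 4, -8, 16]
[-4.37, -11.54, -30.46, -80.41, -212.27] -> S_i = -4.37*2.64^i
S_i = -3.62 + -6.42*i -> [-3.62, -10.04, -16.46, -22.88, -29.3]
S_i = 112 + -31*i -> [112, 81, 50, 19, -12]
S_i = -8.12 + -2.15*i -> [-8.12, -10.27, -12.42, -14.57, -16.72]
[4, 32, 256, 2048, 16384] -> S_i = 4*8^i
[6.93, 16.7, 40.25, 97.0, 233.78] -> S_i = 6.93*2.41^i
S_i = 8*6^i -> [8, 48, 288, 1728, 10368]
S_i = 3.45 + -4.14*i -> [3.45, -0.69, -4.83, -8.97, -13.11]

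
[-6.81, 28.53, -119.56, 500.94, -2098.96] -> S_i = -6.81*(-4.19)^i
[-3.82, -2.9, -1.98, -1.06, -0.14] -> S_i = -3.82 + 0.92*i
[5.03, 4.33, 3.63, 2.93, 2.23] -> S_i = 5.03 + -0.70*i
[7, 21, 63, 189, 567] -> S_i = 7*3^i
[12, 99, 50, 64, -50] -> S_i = Random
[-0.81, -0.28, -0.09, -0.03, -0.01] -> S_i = -0.81*0.34^i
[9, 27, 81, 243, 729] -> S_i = 9*3^i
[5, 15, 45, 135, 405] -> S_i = 5*3^i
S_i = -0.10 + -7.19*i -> [-0.1, -7.29, -14.48, -21.67, -28.86]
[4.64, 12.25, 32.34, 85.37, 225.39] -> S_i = 4.64*2.64^i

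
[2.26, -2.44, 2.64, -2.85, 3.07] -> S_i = 2.26*(-1.08)^i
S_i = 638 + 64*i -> [638, 702, 766, 830, 894]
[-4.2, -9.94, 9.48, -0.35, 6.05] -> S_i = Random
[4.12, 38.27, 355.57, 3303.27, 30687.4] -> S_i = 4.12*9.29^i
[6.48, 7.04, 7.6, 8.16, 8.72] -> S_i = 6.48 + 0.56*i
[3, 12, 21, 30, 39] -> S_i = 3 + 9*i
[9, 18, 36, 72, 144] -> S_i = 9*2^i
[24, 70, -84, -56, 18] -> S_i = Random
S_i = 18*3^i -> [18, 54, 162, 486, 1458]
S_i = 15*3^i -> [15, 45, 135, 405, 1215]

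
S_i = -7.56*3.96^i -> [-7.56, -29.94, -118.55, -469.47, -1859.1]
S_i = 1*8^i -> [1, 8, 64, 512, 4096]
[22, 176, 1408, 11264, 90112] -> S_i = 22*8^i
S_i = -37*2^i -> [-37, -74, -148, -296, -592]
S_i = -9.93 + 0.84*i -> [-9.93, -9.09, -8.25, -7.41, -6.57]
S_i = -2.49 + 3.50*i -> [-2.49, 1.01, 4.51, 8.01, 11.51]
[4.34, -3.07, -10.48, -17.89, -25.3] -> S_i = 4.34 + -7.41*i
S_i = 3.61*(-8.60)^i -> [3.61, -31.05, 267.0, -2296.16, 19746.99]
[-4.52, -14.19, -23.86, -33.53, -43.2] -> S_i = -4.52 + -9.67*i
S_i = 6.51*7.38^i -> [6.51, 48.04, 354.56, 2616.68, 19311.07]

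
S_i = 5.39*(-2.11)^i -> [5.39, -11.37, 24.0, -50.63, 106.84]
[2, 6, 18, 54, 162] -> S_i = 2*3^i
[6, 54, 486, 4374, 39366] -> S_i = 6*9^i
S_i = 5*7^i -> [5, 35, 245, 1715, 12005]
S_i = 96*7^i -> [96, 672, 4704, 32928, 230496]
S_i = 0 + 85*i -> [0, 85, 170, 255, 340]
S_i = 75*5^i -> [75, 375, 1875, 9375, 46875]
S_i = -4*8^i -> [-4, -32, -256, -2048, -16384]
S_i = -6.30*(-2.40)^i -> [-6.3, 15.12, -36.29, 87.09, -209.02]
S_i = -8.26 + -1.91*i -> [-8.26, -10.17, -12.08, -13.99, -15.9]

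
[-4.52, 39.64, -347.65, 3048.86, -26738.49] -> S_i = -4.52*(-8.77)^i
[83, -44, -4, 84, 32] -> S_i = Random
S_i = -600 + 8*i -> [-600, -592, -584, -576, -568]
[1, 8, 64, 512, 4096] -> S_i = 1*8^i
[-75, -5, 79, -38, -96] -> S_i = Random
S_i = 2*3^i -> [2, 6, 18, 54, 162]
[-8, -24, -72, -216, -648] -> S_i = -8*3^i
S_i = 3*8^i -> [3, 24, 192, 1536, 12288]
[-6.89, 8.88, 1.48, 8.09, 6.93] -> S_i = Random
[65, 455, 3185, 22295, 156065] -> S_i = 65*7^i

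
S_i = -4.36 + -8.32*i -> [-4.36, -12.68, -21.0, -29.32, -37.64]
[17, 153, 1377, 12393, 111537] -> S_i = 17*9^i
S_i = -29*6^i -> [-29, -174, -1044, -6264, -37584]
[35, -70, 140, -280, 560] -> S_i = 35*-2^i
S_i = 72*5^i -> [72, 360, 1800, 9000, 45000]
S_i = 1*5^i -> [1, 5, 25, 125, 625]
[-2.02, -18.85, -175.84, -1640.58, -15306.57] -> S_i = -2.02*9.33^i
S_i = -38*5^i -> [-38, -190, -950, -4750, -23750]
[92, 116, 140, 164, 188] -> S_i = 92 + 24*i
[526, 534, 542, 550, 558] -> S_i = 526 + 8*i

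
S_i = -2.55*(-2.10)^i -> [-2.55, 5.36, -11.25, 23.62, -49.59]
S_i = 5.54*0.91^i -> [5.54, 5.04, 4.59, 4.17, 3.8]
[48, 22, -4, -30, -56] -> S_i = 48 + -26*i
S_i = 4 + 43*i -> [4, 47, 90, 133, 176]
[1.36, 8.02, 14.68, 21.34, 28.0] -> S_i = 1.36 + 6.66*i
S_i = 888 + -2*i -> [888, 886, 884, 882, 880]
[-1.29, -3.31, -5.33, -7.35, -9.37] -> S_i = -1.29 + -2.02*i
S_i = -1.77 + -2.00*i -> [-1.77, -3.77, -5.77, -7.77, -9.77]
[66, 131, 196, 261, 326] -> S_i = 66 + 65*i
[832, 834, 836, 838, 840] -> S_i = 832 + 2*i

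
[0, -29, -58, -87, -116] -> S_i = 0 + -29*i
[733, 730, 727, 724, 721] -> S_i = 733 + -3*i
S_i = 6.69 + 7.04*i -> [6.69, 13.73, 20.77, 27.81, 34.85]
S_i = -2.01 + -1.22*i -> [-2.01, -3.23, -4.45, -5.67, -6.89]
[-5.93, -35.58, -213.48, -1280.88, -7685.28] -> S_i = -5.93*6.00^i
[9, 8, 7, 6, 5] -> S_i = 9 + -1*i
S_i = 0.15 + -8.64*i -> [0.15, -8.49, -17.13, -25.77, -34.41]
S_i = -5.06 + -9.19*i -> [-5.06, -14.25, -23.44, -32.63, -41.82]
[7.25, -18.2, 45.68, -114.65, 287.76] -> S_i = 7.25*(-2.51)^i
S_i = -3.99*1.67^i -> [-3.99, -6.66, -11.13, -18.58, -31.03]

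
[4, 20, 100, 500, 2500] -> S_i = 4*5^i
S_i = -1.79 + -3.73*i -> [-1.79, -5.52, -9.25, -12.98, -16.71]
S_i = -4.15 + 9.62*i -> [-4.15, 5.47, 15.09, 24.71, 34.33]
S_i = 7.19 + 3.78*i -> [7.19, 10.97, 14.75, 18.53, 22.31]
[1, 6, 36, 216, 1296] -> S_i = 1*6^i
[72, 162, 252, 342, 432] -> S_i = 72 + 90*i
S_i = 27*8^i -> [27, 216, 1728, 13824, 110592]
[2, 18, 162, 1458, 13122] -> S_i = 2*9^i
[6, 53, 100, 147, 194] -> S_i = 6 + 47*i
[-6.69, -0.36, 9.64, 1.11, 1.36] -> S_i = Random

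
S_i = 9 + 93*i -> [9, 102, 195, 288, 381]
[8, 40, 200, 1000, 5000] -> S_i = 8*5^i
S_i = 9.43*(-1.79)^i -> [9.43, -16.88, 30.21, -54.08, 96.81]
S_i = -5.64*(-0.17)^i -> [-5.64, 0.96, -0.16, 0.03, -0.0]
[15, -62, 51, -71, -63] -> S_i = Random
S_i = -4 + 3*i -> [-4, -1, 2, 5, 8]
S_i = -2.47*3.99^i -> [-2.47, -9.86, -39.32, -156.9, -626.02]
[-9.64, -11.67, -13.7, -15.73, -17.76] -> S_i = -9.64 + -2.03*i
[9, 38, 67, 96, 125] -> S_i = 9 + 29*i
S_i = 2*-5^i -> [2, -10, 50, -250, 1250]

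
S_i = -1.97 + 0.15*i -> [-1.97, -1.82, -1.67, -1.52, -1.37]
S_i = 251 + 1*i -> [251, 252, 253, 254, 255]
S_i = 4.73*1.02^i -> [4.73, 4.82, 4.92, 5.02, 5.12]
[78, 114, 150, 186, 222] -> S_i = 78 + 36*i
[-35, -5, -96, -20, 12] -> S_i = Random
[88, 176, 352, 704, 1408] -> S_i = 88*2^i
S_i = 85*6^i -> [85, 510, 3060, 18360, 110160]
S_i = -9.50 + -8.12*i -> [-9.5, -17.62, -25.74, -33.86, -41.98]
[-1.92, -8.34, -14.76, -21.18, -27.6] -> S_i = -1.92 + -6.42*i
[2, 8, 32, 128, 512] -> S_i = 2*4^i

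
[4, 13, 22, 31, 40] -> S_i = 4 + 9*i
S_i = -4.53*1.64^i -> [-4.53, -7.43, -12.18, -19.98, -32.77]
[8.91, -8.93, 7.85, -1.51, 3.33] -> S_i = Random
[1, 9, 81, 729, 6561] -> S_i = 1*9^i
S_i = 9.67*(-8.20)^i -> [9.67, -79.29, 650.21, -5331.73, 43720.17]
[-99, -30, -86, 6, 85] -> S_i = Random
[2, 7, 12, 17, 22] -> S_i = 2 + 5*i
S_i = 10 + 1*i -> [10, 11, 12, 13, 14]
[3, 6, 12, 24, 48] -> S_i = 3*2^i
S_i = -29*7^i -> [-29, -203, -1421, -9947, -69629]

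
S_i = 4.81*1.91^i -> [4.81, 9.19, 17.55, 33.52, 64.01]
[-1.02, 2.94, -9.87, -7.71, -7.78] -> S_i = Random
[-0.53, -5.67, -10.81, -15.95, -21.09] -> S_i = -0.53 + -5.14*i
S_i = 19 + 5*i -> [19, 24, 29, 34, 39]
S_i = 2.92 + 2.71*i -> [2.92, 5.63, 8.34, 11.05, 13.76]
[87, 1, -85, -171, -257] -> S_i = 87 + -86*i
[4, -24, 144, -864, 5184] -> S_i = 4*-6^i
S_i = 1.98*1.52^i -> [1.98, 3.01, 4.57, 6.95, 10.57]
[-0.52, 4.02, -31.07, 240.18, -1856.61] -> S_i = -0.52*(-7.73)^i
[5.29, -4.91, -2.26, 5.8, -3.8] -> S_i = Random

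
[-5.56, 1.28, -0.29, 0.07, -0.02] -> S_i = -5.56*(-0.23)^i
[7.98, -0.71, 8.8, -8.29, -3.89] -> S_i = Random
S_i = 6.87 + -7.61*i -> [6.87, -0.74, -8.35, -15.96, -23.57]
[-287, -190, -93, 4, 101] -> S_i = -287 + 97*i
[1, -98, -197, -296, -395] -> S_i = 1 + -99*i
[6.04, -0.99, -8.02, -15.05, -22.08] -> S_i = 6.04 + -7.03*i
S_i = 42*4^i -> [42, 168, 672, 2688, 10752]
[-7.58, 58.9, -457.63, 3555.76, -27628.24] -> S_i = -7.58*(-7.77)^i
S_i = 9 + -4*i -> [9, 5, 1, -3, -7]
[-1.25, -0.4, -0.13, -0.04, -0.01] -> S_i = -1.25*0.32^i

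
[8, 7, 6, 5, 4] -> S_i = 8 + -1*i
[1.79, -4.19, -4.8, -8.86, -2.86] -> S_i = Random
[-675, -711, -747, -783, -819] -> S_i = -675 + -36*i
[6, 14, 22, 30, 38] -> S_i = 6 + 8*i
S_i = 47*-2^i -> [47, -94, 188, -376, 752]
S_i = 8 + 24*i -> [8, 32, 56, 80, 104]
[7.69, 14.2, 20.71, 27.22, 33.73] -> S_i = 7.69 + 6.51*i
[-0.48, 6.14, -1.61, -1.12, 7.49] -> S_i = Random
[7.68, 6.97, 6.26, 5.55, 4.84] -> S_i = 7.68 + -0.71*i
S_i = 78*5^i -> [78, 390, 1950, 9750, 48750]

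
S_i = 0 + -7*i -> [0, -7, -14, -21, -28]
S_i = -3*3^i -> [-3, -9, -27, -81, -243]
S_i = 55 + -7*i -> [55, 48, 41, 34, 27]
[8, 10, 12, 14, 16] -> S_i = 8 + 2*i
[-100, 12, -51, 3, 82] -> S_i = Random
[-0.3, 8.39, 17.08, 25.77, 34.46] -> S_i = -0.30 + 8.69*i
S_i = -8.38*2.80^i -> [-8.38, -23.46, -65.7, -183.96, -515.08]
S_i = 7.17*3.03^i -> [7.17, 21.73, 65.83, 199.46, 604.35]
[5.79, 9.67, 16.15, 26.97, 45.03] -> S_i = 5.79*1.67^i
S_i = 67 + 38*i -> [67, 105, 143, 181, 219]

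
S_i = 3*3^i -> [3, 9, 27, 81, 243]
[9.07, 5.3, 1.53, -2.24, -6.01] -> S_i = 9.07 + -3.77*i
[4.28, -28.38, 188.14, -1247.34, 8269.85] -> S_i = 4.28*(-6.63)^i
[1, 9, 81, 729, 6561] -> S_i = 1*9^i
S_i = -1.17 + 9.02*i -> [-1.17, 7.85, 16.87, 25.89, 34.91]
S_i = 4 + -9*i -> [4, -5, -14, -23, -32]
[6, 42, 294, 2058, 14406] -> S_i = 6*7^i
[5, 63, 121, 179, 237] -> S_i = 5 + 58*i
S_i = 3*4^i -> [3, 12, 48, 192, 768]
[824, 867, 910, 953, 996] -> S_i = 824 + 43*i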